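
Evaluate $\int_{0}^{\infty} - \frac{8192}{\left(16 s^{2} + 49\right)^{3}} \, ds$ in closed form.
$- \frac{384 \pi}{16807}$

Recall the elementary integral
$$J(a) = \int_{0}^{\infty} - \frac{2}{a^{2} + s^{2}} \, ds = - \frac{\pi}{a}.$$

Differentiating under the integral sign with respect to $a$,
$$\frac{dJ}{da} = \int_{0}^{\infty} \frac{4 a}{\left(a^{2} + s^{2}\right)^{2}} \, ds = \frac{\pi}{a^{2}},$$
so $\int_{0}^{\infty} - \frac{2}{\left(a^{2} + s^{2}\right)^{2}} \, ds = - \frac{\pi}{2 a^{3}}$.

Repeating — each differentiation of $1/(s^2+a^2)^j$ produces $-2ja/(s^2+a^2)^{j+1}$ — and dividing through by $-2ja$ at each step yields, after $2$ differentiations in total,
$$\int_{0}^{\infty} - \frac{2}{\left(a^{2} + s^{2}\right)^{3}} \, ds = - \frac{3 \pi}{8 a^{5}}.$$

Setting $a = \frac{7}{4}$:
$$I = - \frac{384 \pi}{16807}.$$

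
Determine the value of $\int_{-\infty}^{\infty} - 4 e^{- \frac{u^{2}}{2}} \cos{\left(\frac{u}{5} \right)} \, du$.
$- \frac{4 \sqrt{2} \sqrt{\pi}}{e^{\frac{1}{50}}}$

Let $b$ denote the cosine frequency and define $I(b) = \int_{-\infty}^{\infty} - 4 e^{- \frac{u^{2}}{2}} \cos{\left(b u \right)} \, du$.

Differentiating under the integral sign,
$$I'(b) = \int_{-\infty}^{\infty} 4 u e^{- \frac{u^{2}}{2}} \sin{\left(b u \right)} \, du.$$

Integrate $\int_{-\infty}^{\infty} u \sin(b u)\, e^{- \frac{u^{2}}{2}}\, du$ by parts with $w = \sin(b u)$ and $dv = u\, e^{- \frac{u^{2}}{2}}\, du$, giving $v = - e^{- \frac{u^{2}}{2}}$. The boundary term vanishes and
$$\int_{-\infty}^{\infty} u \sin(b u)\, e^{- \frac{u^{2}}{2}}\, du = b \int_{-\infty}^{\infty} \cos(b u)\, e^{- \frac{u^{2}}{2}}\, du,$$
so $I'(b) = - b\, I(b)$.

This is a separable first-order ODE; solving with the initial condition $I(0) = \int_{-\infty}^{\infty} - 4 e^{- \frac{u^{2}}{2}}\,du = - 4 \sqrt{2} \sqrt{\pi}$ gives
$$I(b) = - 4 \sqrt{2} \sqrt{\pi} e^{- \frac{b^{2}}{2}}.$$

Setting $b = \frac{1}{5}$:
$$I = - \frac{4 \sqrt{2} \sqrt{\pi}}{e^{\frac{1}{50}}}.$$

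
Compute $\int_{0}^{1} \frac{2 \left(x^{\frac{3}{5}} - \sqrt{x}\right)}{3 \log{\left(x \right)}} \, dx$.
$- \frac{2 \log{\left(15 \right)}}{3} + \frac{8 \log{\left(2 \right)}}{3}$

Introduce a parameter $a$ in the exponent: let $I(a) = \int_{0}^{1} \frac{2 \left(x^{\frac{3}{5}} - x^{a}\right)}{3 \log{\left(x \right)}} \, dx$.

Since $\dfrac{\partial}{\partial a}\,x^{a} = x^{a} \ln x$, the $\ln x$ in the denominator cancels and
$$\frac{dI}{da} = \int_{0}^{1} - \frac{2}{3} x^{a} \, dx = - \frac{2}{3} \left[\frac{x^{a+1}}{a+1}\right]_0^1 = - \frac{2}{3 a + 3}.$$

Integrating with respect to $a$ gives $I(a) = - \log{\left(\frac{5^{\frac{2}{3}} \left(a + 1\right)^{\frac{2}{3}}}{4} \right)} + C$.

At $a = \frac{3}{5}$ the integrand is identically $0$, so $I(\frac{3}{5}) = 0$. The closed form gives $0$, hence $C = 0$.

Setting $a = \frac{1}{2}$:
$$I = - \frac{2 \log{\left(15 \right)}}{3} + \frac{8 \log{\left(2 \right)}}{3}.$$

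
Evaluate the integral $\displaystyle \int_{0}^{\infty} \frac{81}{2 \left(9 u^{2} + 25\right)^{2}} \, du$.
$\frac{27 \pi}{1000}$

Start from the standard arctangent integral
$$J(a) = \int_{0}^{\infty} \frac{1}{2 \left(a^{2} + u^{2}\right)} \, du = \frac{\pi}{4 a}.$$

Differentiating under the integral sign with respect to $a$,
$$\frac{dJ}{da} = \int_{0}^{\infty} - \frac{a}{\left(a^{2} + u^{2}\right)^{2}} \, du = - \frac{\pi}{4 a^{2}},$$
so $\int_{0}^{\infty} \frac{1}{2 \left(a^{2} + u^{2}\right)^{2}} \, du = \frac{\pi}{8 a^{3}}$.

Setting $a = \frac{5}{3}$:
$$I = \frac{27 \pi}{1000}.$$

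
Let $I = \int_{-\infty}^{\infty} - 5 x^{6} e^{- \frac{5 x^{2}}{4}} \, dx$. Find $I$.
$- \frac{48 \sqrt{5} \sqrt{\pi}}{25}$

Consider the simpler parametrised integral
$$J(a) = \int_{-\infty}^{\infty} - 5 e^{- a x^{2}} \, dx = - \frac{5 \sqrt{\pi}}{\sqrt{a}}.$$

Differentiating under the integral sign brings down a factor of $(-x^2)$:
$$\frac{dJ}{da} = \int_{-\infty}^{\infty} 5 x^{2} e^{- a x^{2}} \, dx = \frac{5 \sqrt{\pi}}{2 a^{\frac{3}{2}}}.$$

Repeating $3$ times in total — each differentiation brings down another $(-x^2)$ — gives
$$\frac{d^{3}J}{da^{3}} = \int_{-\infty}^{\infty} 5 x^{6} e^{- a x^{2}} \, dx = \frac{75 \sqrt{\pi}}{8 a^{\frac{7}{2}}},$$
and the integrand here is $(-1)^{3}$ times the target integrand, so $I = (-1)^{3}\,\frac{d^{3}J}{da^{3}} = - \frac{75 \sqrt{\pi}}{8 a^{\frac{7}{2}}}$.

Setting $a = \frac{5}{4}$:
$$I = - \frac{48 \sqrt{5} \sqrt{\pi}}{25}.$$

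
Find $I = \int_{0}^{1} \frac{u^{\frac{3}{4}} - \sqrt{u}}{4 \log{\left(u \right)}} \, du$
$- \frac{\log{\left(3 \right)}}{4} - \frac{\log{\left(2 \right)}}{4} + \frac{\log{\left(7 \right)}}{4}$

Introduce a parameter $a$ in the exponent: let $I(a) = \int_{0}^{1} \frac{u^{\frac{3}{4}} - u^{a}}{4 \log{\left(u \right)}} \, du$.

Since $\dfrac{\partial}{\partial a}\,u^{a} = u^{a} \ln u$, the $\ln u$ in the denominator cancels and
$$\frac{dI}{da} = \int_{0}^{1} - \frac{1}{4} u^{a} \, du = - \frac{1}{4} \left[\frac{u^{a+1}}{a+1}\right]_0^1 = - \frac{1}{4 a + 4}.$$

Integrating with respect to $a$ gives $I(a) = - \frac{\log{\left(a + 1 \right)}}{4} - \frac{\log{\left(2 \right)}}{2} + \frac{\log{\left(7 \right)}}{4} + C$.

At $a = \frac{3}{4}$ the integrand is identically $0$, so $I(\frac{3}{4}) = 0$. The closed form gives $0$, hence $C = 0$.

Setting $a = \frac{1}{2}$:
$$I = - \frac{\log{\left(3 \right)}}{4} - \frac{\log{\left(2 \right)}}{4} + \frac{\log{\left(7 \right)}}{4}.$$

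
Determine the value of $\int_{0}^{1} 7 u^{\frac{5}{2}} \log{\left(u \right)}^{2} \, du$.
$\frac{16}{49}$

Begin with the known integral
$$J(a) = \int_{0}^{1} 7 u^{a} \, du = \frac{7}{a + 1}.$$

Differentiating under the integral sign brings down a factor of $\ln u$:
$$\frac{dJ}{da} = \int_{0}^{1} 7 u^{a} \log{\left(u \right)} \, du = - \frac{7}{\left(a + 1\right)^{2}}.$$

Repeating twice in total — each differentiation brings down another $\ln u$ — gives
$$\frac{d^{2}J}{da^{2}} = \int_{0}^{1} 7 u^{a} \log{\left(u \right)}^{2} \, du = \frac{14}{\left(a + 1\right)^{3}},$$
and the integrand here is exactly the target integrand, so $I = \frac{14}{\left(a + 1\right)^{3}}$.

Setting $a = \frac{5}{2}$:
$$I = \frac{16}{49}.$$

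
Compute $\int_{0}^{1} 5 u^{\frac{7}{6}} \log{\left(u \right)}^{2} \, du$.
$\frac{2160}{2197}$

Consider the simpler parametrised integral
$$J(a) = \int_{0}^{1} 5 u^{a} \, du = \frac{5}{a + 1}.$$

Differentiating under the integral sign brings down a factor of $\ln u$:
$$\frac{dJ}{da} = \int_{0}^{1} 5 u^{a} \log{\left(u \right)} \, du = - \frac{5}{\left(a + 1\right)^{2}}.$$

Repeating twice in total — each differentiation brings down another $\ln u$ — gives
$$\frac{d^{2}J}{da^{2}} = \int_{0}^{1} 5 u^{a} \log{\left(u \right)}^{2} \, du = \frac{10}{\left(a + 1\right)^{3}},$$
and the integrand here is exactly the target integrand, so $I = \frac{10}{\left(a + 1\right)^{3}}$.

Setting $a = \frac{7}{6}$:
$$I = \frac{2160}{2197}.$$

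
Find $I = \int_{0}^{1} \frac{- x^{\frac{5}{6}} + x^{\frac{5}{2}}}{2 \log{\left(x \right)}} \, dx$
$\log{\left(\frac{\sqrt{231}}{11} \right)}$

Consider the one-parameter family: let $I(a) = \int_{0}^{1} \frac{x^{\frac{5}{2}} - x^{a}}{2 \log{\left(x \right)}} \, dx$.

Since $\dfrac{\partial}{\partial a}\,x^{a} = x^{a} \ln x$, the $\ln x$ in the denominator cancels and
$$\frac{dI}{da} = \int_{0}^{1} - \frac{1}{2} x^{a} \, dx = - \frac{1}{2} \left[\frac{x^{a+1}}{a+1}\right]_0^1 = - \frac{1}{2 a + 2}.$$

Integrating with respect to $a$ gives $I(a) = - \frac{\log{\left(a + 1 \right)}}{2} - \frac{\log{\left(2 \right)}}{2} + \frac{\log{\left(7 \right)}}{2} + C$.

At $a = \frac{5}{2}$ the integrand is identically $0$, so $I(\frac{5}{2}) = 0$. The closed form gives $0$, hence $C = 0$.

Setting $a = \frac{5}{6}$:
$$I = \log{\left(\frac{\sqrt{231}}{11} \right)}.$$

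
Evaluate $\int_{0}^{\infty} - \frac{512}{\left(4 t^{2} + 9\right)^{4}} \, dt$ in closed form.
$- \frac{40 \pi}{2187}$

Recall the elementary integral
$$J(a) = \int_{0}^{\infty} - \frac{2}{a^{2} + t^{2}} \, dt = - \frac{\pi}{a}.$$

Differentiating under the integral sign with respect to $a$,
$$\frac{dJ}{da} = \int_{0}^{\infty} \frac{4 a}{\left(a^{2} + t^{2}\right)^{2}} \, dt = \frac{\pi}{a^{2}},$$
so $\int_{0}^{\infty} - \frac{2}{\left(a^{2} + t^{2}\right)^{2}} \, dt = - \frac{\pi}{2 a^{3}}$.

Repeating — each differentiation of $1/(t^2+a^2)^j$ produces $-2ja/(t^2+a^2)^{j+1}$ — and dividing through by $-2ja$ at each step yields, after $3$ differentiations in total,
$$\int_{0}^{\infty} - \frac{2}{\left(a^{2} + t^{2}\right)^{4}} \, dt = - \frac{5 \pi}{16 a^{7}}.$$

Setting $a = \frac{3}{2}$:
$$I = - \frac{40 \pi}{2187}.$$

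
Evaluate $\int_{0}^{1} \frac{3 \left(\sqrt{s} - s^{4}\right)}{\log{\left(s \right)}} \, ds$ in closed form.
$\log{\left(\frac{27}{1000} \right)}$

Consider the one-parameter family: let $I(a) = \int_{0}^{1} \frac{3 \left(- s^{4} + s^{a}\right)}{\log{\left(s \right)}} \, ds$.

Since $\dfrac{\partial}{\partial a}\,s^{a} = s^{a} \ln s$, the $\ln s$ in the denominator cancels and
$$\frac{dI}{da} = \int_{0}^{1} 3 s^{a} \, ds = 3 \left[\frac{s^{a+1}}{a+1}\right]_0^1 = \frac{3}{a + 1}.$$

Integrating with respect to $a$ gives $I(a) = \log{\left(\frac{\left(a + 1\right)^{3}}{125} \right)} + C$.

At $a = 4$ the integrand is identically $0$, so $I(4) = 0$. The closed form gives $0$, hence $C = 0$.

Setting $a = \frac{1}{2}$:
$$I = \log{\left(\frac{27}{1000} \right)}.$$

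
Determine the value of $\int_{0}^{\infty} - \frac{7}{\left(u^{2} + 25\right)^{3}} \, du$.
$- \frac{21 \pi}{50000}$

Begin with the known result
$$J(a) = \int_{0}^{\infty} - \frac{7}{a^{2} + u^{2}} \, du = - \frac{7 \pi}{2 a}.$$

Differentiating under the integral sign with respect to $a$,
$$\frac{dJ}{da} = \int_{0}^{\infty} \frac{14 a}{\left(a^{2} + u^{2}\right)^{2}} \, du = \frac{7 \pi}{2 a^{2}},$$
so $\int_{0}^{\infty} - \frac{7}{\left(a^{2} + u^{2}\right)^{2}} \, du = - \frac{7 \pi}{4 a^{3}}$.

Repeating — each differentiation of $1/(u^2+a^2)^j$ produces $-2ja/(u^2+a^2)^{j+1}$ — and dividing through by $-2ja$ at each step yields, after $2$ differentiations in total,
$$\int_{0}^{\infty} - \frac{7}{\left(a^{2} + u^{2}\right)^{3}} \, du = - \frac{21 \pi}{16 a^{5}}.$$

Setting $a = 5$:
$$I = - \frac{21 \pi}{50000}.$$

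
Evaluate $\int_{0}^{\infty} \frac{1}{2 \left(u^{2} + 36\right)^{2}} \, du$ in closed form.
$\frac{\pi}{1728}$

Recall the elementary integral
$$J(a) = \int_{0}^{\infty} \frac{1}{2 \left(a^{2} + u^{2}\right)} \, du = \frac{\pi}{4 a}.$$

Differentiating under the integral sign with respect to $a$,
$$\frac{dJ}{da} = \int_{0}^{\infty} - \frac{a}{\left(a^{2} + u^{2}\right)^{2}} \, du = - \frac{\pi}{4 a^{2}},$$
so $\int_{0}^{\infty} \frac{1}{2 \left(a^{2} + u^{2}\right)^{2}} \, du = \frac{\pi}{8 a^{3}}$.

Setting $a = 6$:
$$I = \frac{\pi}{1728}.$$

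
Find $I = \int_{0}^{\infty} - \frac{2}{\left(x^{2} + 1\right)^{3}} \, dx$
$- \frac{3 \pi}{8}$

Start from the standard arctangent integral
$$J(a) = \int_{0}^{\infty} - \frac{2}{a^{2} + x^{2}} \, dx = - \frac{\pi}{a}.$$

Differentiating under the integral sign with respect to $a$,
$$\frac{dJ}{da} = \int_{0}^{\infty} \frac{4 a}{\left(a^{2} + x^{2}\right)^{2}} \, dx = \frac{\pi}{a^{2}},$$
so $\int_{0}^{\infty} - \frac{2}{\left(a^{2} + x^{2}\right)^{2}} \, dx = - \frac{\pi}{2 a^{3}}$.

Repeating — each differentiation of $1/(x^2+a^2)^j$ produces $-2ja/(x^2+a^2)^{j+1}$ — and dividing through by $-2ja$ at each step yields, after $2$ differentiations in total,
$$\int_{0}^{\infty} - \frac{2}{\left(a^{2} + x^{2}\right)^{3}} \, dx = - \frac{3 \pi}{8 a^{5}}.$$

Setting $a = 1$:
$$I = - \frac{3 \pi}{8}.$$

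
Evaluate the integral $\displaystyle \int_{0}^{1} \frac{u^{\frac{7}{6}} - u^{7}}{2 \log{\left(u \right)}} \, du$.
$\log{\left(\frac{\sqrt{39}}{12} \right)}$

Introduce a parameter $a$ in the exponent: let $I(a) = \int_{0}^{1} \frac{- u^{7} + u^{a}}{2 \log{\left(u \right)}} \, du$.

Since $\dfrac{\partial}{\partial a}\,u^{a} = u^{a} \ln u$, the $\ln u$ in the denominator cancels and
$$\frac{dI}{da} = \int_{0}^{1} \frac{1}{2} u^{a} \, du = \frac{1}{2} \left[\frac{u^{a+1}}{a+1}\right]_0^1 = \frac{1}{2 \left(a + 1\right)}.$$

Integrating with respect to $a$ gives $I(a) = \frac{\log{\left(a + 1 \right)}}{2} - \frac{3 \log{\left(2 \right)}}{2} + C$.

At $a = 7$ the integrand is identically $0$, so $I(7) = 0$. The closed form gives $0$, hence $C = 0$.

Setting $a = \frac{7}{6}$:
$$I = \log{\left(\frac{\sqrt{39}}{12} \right)}.$$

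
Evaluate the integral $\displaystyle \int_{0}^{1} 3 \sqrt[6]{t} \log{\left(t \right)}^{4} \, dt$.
$\frac{559872}{16807}$

Consider the simpler parametrised integral
$$J(a) = \int_{0}^{1} 3 t^{a} \, dt = \frac{3}{a + 1}.$$

Differentiating under the integral sign brings down a factor of $\ln t$:
$$\frac{dJ}{da} = \int_{0}^{1} 3 t^{a} \log{\left(t \right)} \, dt = - \frac{3}{\left(a + 1\right)^{2}}.$$

Repeating $4$ times in total — each differentiation brings down another $\ln t$ — gives
$$\frac{d^{4}J}{da^{4}} = \int_{0}^{1} 3 t^{a} \log{\left(t \right)}^{4} \, dt = \frac{72}{\left(a + 1\right)^{5}},$$
and the integrand here is exactly the target integrand, so $I = \frac{72}{\left(a + 1\right)^{5}}$.

Setting $a = \frac{1}{6}$:
$$I = \frac{559872}{16807}.$$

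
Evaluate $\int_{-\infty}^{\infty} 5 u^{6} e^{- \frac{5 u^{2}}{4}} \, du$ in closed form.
$\frac{48 \sqrt{5} \sqrt{\pi}}{25}$

Consider the simpler parametrised integral
$$J(a) = \int_{-\infty}^{\infty} 5 e^{- a u^{2}} \, du = \frac{5 \sqrt{\pi}}{\sqrt{a}}.$$

Differentiating under the integral sign brings down a factor of $(-u^2)$:
$$\frac{dJ}{da} = \int_{-\infty}^{\infty} - 5 u^{2} e^{- a u^{2}} \, du = - \frac{5 \sqrt{\pi}}{2 a^{\frac{3}{2}}}.$$

Repeating $3$ times in total — each differentiation brings down another $(-u^2)$ — gives
$$\frac{d^{3}J}{da^{3}} = \int_{-\infty}^{\infty} - 5 u^{6} e^{- a u^{2}} \, du = - \frac{75 \sqrt{\pi}}{8 a^{\frac{7}{2}}},$$
and the integrand here is $(-1)^{3}$ times the target integrand, so $I = (-1)^{3}\,\frac{d^{3}J}{da^{3}} = \frac{75 \sqrt{\pi}}{8 a^{\frac{7}{2}}}$.

Setting $a = \frac{5}{4}$:
$$I = \frac{48 \sqrt{5} \sqrt{\pi}}{25}.$$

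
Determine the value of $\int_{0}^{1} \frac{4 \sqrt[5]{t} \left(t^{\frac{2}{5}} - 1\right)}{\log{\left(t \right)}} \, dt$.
$\log{\left(\frac{256}{81} \right)}$

Introduce a parameter $a$ in the exponent: let $I(a) = \int_{0}^{1} \frac{4 \left(- \sqrt[5]{t} + t^{a}\right)}{\log{\left(t \right)}} \, dt$.

Since $\dfrac{\partial}{\partial a}\,t^{a} = t^{a} \ln t$, the $\ln t$ in the denominator cancels and
$$\frac{dI}{da} = \int_{0}^{1} 4 t^{a} \, dt = 4 \left[\frac{t^{a+1}}{a+1}\right]_0^1 = \frac{4}{a + 1}.$$

Integrating with respect to $a$ gives $I(a) = \log{\left(\frac{625 \left(a + 1\right)^{4}}{1296} \right)} + C$.

At $a = \frac{1}{5}$ the integrand is identically $0$, so $I(\frac{1}{5}) = 0$. The closed form gives $0$, hence $C = 0$.

Setting $a = \frac{3}{5}$:
$$I = \log{\left(\frac{256}{81} \right)}.$$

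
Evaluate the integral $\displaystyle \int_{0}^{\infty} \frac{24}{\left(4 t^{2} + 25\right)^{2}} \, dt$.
$\frac{3 \pi}{125}$

Recall the elementary integral
$$J(a) = \int_{0}^{\infty} \frac{3}{2 \left(a^{2} + t^{2}\right)} \, dt = \frac{3 \pi}{4 a}.$$

Differentiating under the integral sign with respect to $a$,
$$\frac{dJ}{da} = \int_{0}^{\infty} - \frac{3 a}{\left(a^{2} + t^{2}\right)^{2}} \, dt = - \frac{3 \pi}{4 a^{2}},$$
so $\int_{0}^{\infty} \frac{3}{2 \left(a^{2} + t^{2}\right)^{2}} \, dt = \frac{3 \pi}{8 a^{3}}$.

Setting $a = \frac{5}{2}$:
$$I = \frac{3 \pi}{125}.$$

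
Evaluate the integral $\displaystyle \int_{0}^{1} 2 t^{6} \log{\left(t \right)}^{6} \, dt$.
$\frac{1440}{823543}$

Begin with the known integral
$$J(a) = \int_{0}^{1} 2 t^{a} \, dt = \frac{2}{a + 1}.$$

Differentiating under the integral sign brings down a factor of $\ln t$:
$$\frac{dJ}{da} = \int_{0}^{1} 2 t^{a} \log{\left(t \right)} \, dt = - \frac{2}{\left(a + 1\right)^{2}}.$$

Repeating $6$ times in total — each differentiation brings down another $\ln t$ — gives
$$\frac{d^{6}J}{da^{6}} = \int_{0}^{1} 2 t^{a} \log{\left(t \right)}^{6} \, dt = \frac{1440}{\left(a + 1\right)^{7}},$$
and the integrand here is exactly the target integrand, so $I = \frac{1440}{\left(a + 1\right)^{7}}$.

Setting $a = 6$:
$$I = \frac{1440}{823543}.$$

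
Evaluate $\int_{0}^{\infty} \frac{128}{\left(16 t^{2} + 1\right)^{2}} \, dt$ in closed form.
$8 \pi$

Recall the elementary integral
$$J(a) = \int_{0}^{\infty} \frac{1}{2 \left(a^{2} + t^{2}\right)} \, dt = \frac{\pi}{4 a}.$$

Differentiating under the integral sign with respect to $a$,
$$\frac{dJ}{da} = \int_{0}^{\infty} - \frac{a}{\left(a^{2} + t^{2}\right)^{2}} \, dt = - \frac{\pi}{4 a^{2}},$$
so $\int_{0}^{\infty} \frac{1}{2 \left(a^{2} + t^{2}\right)^{2}} \, dt = \frac{\pi}{8 a^{3}}$.

Setting $a = \frac{1}{4}$:
$$I = 8 \pi.$$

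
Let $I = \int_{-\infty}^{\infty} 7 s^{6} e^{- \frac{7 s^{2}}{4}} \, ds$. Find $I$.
$\frac{240 \sqrt{7} \sqrt{\pi}}{343}$

Consider the simpler parametrised integral
$$J(a) = \int_{-\infty}^{\infty} 7 e^{- a s^{2}} \, ds = \frac{7 \sqrt{\pi}}{\sqrt{a}}.$$

Differentiating under the integral sign brings down a factor of $(-s^2)$:
$$\frac{dJ}{da} = \int_{-\infty}^{\infty} - 7 s^{2} e^{- a s^{2}} \, ds = - \frac{7 \sqrt{\pi}}{2 a^{\frac{3}{2}}}.$$

Repeating $3$ times in total — each differentiation brings down another $(-s^2)$ — gives
$$\frac{d^{3}J}{da^{3}} = \int_{-\infty}^{\infty} - 7 s^{6} e^{- a s^{2}} \, ds = - \frac{105 \sqrt{\pi}}{8 a^{\frac{7}{2}}},$$
and the integrand here is $(-1)^{3}$ times the target integrand, so $I = (-1)^{3}\,\frac{d^{3}J}{da^{3}} = \frac{105 \sqrt{\pi}}{8 a^{\frac{7}{2}}}$.

Setting $a = \frac{7}{4}$:
$$I = \frac{240 \sqrt{7} \sqrt{\pi}}{343}.$$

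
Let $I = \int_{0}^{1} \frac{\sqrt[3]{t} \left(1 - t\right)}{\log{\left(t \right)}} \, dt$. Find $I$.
$\log{\left(\frac{4}{7} \right)}$

Replace the exponent $\frac{1}{3}$ by a parameter $a$: let $I(a) = \int_{0}^{1} \frac{- t^{\frac{4}{3}} + t^{a}}{\log{\left(t \right)}} \, dt$.

Since $\dfrac{\partial}{\partial a}\,t^{a} = t^{a} \ln t$, the $\ln t$ in the denominator cancels and
$$\frac{dI}{da} = \int_{0}^{1} t^{a} \, dt = \left[\frac{t^{a+1}}{a+1}\right]_0^1 = \frac{1}{a + 1}.$$

Integrating with respect to $a$ gives $I(a) = \log{\left(\frac{3 a}{7} + \frac{3}{7} \right)} + C$.

At $a = \frac{4}{3}$ the integrand is identically $0$, so $I(\frac{4}{3}) = 0$. The closed form gives $0$, hence $C = 0$.

Setting $a = \frac{1}{3}$:
$$I = \log{\left(\frac{4}{7} \right)}.$$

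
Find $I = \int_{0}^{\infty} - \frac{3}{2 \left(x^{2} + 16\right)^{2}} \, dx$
$- \frac{3 \pi}{512}$

Recall the elementary integral
$$J(a) = \int_{0}^{\infty} - \frac{3}{2 \left(a^{2} + x^{2}\right)} \, dx = - \frac{3 \pi}{4 a}.$$

Differentiating under the integral sign with respect to $a$,
$$\frac{dJ}{da} = \int_{0}^{\infty} \frac{3 a}{\left(a^{2} + x^{2}\right)^{2}} \, dx = \frac{3 \pi}{4 a^{2}},$$
so $\int_{0}^{\infty} - \frac{3}{2 \left(a^{2} + x^{2}\right)^{2}} \, dx = - \frac{3 \pi}{8 a^{3}}$.

Setting $a = 4$:
$$I = - \frac{3 \pi}{512}.$$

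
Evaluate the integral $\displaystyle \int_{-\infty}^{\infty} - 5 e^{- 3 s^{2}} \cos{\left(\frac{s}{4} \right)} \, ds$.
$- \frac{5 \sqrt{3} \sqrt{\pi}}{3 e^{\frac{1}{192}}}$

Define $I(b) = \int_{-\infty}^{\infty} - 5 e^{- 3 s^{2}} \cos{\left(b s \right)} \, ds$.

Differentiating under the integral sign,
$$I'(b) = \int_{-\infty}^{\infty} 5 s e^{- 3 s^{2}} \sin{\left(b s \right)} \, ds.$$

Integrate $\int_{-\infty}^{\infty} s \sin(b s)\, e^{- 3 s^{2}}\, ds$ by parts with $u = \sin(b s)$ and $dv = s\, e^{- 3 s^{2}}\, ds$, giving $v = - \frac{e^{- 3 s^{2}}}{6}$. The boundary term vanishes and
$$\int_{-\infty}^{\infty} s \sin(b s)\, e^{- 3 s^{2}}\, ds = \frac{b}{6} \int_{-\infty}^{\infty} \cos(b s)\, e^{- 3 s^{2}}\, ds,$$
so $I'(b) = - \frac{b}{6}\, I(b)$.

This is a separable first-order ODE; solving with the initial condition $I(0) = \int_{-\infty}^{\infty} - 5 e^{- 3 s^{2}}\,ds = - \frac{5 \sqrt{3} \sqrt{\pi}}{3}$ gives
$$I(b) = - \frac{5 \sqrt{3} \sqrt{\pi} e^{- \frac{b^{2}}{12}}}{3}.$$

Setting $b = \frac{1}{4}$:
$$I = - \frac{5 \sqrt{3} \sqrt{\pi}}{3 e^{\frac{1}{192}}}.$$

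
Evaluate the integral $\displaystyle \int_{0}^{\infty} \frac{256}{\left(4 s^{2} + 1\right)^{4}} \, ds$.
$20 \pi$

Begin with the known result
$$J(a) = \int_{0}^{\infty} \frac{1}{a^{2} + s^{2}} \, ds = \frac{\pi}{2 a}.$$

Differentiating under the integral sign with respect to $a$,
$$\frac{dJ}{da} = \int_{0}^{\infty} - \frac{2 a}{\left(a^{2} + s^{2}\right)^{2}} \, ds = - \frac{\pi}{2 a^{2}},$$
so $\int_{0}^{\infty} \frac{1}{\left(a^{2} + s^{2}\right)^{2}} \, ds = \frac{\pi}{4 a^{3}}$.

Repeating — each differentiation of $1/(s^2+a^2)^j$ produces $-2ja/(s^2+a^2)^{j+1}$ — and dividing through by $-2ja$ at each step yields, after $3$ differentiations in total,
$$\int_{0}^{\infty} \frac{1}{\left(a^{2} + s^{2}\right)^{4}} \, ds = \frac{5 \pi}{32 a^{7}}.$$

Setting $a = \frac{1}{2}$:
$$I = 20 \pi.$$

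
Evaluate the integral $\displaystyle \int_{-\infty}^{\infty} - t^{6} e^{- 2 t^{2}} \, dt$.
$- \frac{15 \sqrt{2} \sqrt{\pi}}{128}$

Start from the elementary integral
$$J(a) = \int_{-\infty}^{\infty} - e^{- a t^{2}} \, dt = - \frac{\sqrt{\pi}}{\sqrt{a}}.$$

Differentiating under the integral sign brings down a factor of $(-t^2)$:
$$\frac{dJ}{da} = \int_{-\infty}^{\infty} t^{2} e^{- a t^{2}} \, dt = \frac{\sqrt{\pi}}{2 a^{\frac{3}{2}}}.$$

Repeating $3$ times in total — each differentiation brings down another $(-t^2)$ — gives
$$\frac{d^{3}J}{da^{3}} = \int_{-\infty}^{\infty} t^{6} e^{- a t^{2}} \, dt = \frac{15 \sqrt{\pi}}{8 a^{\frac{7}{2}}},$$
and the integrand here is $(-1)^{3}$ times the target integrand, so $I = (-1)^{3}\,\frac{d^{3}J}{da^{3}} = - \frac{15 \sqrt{\pi}}{8 a^{\frac{7}{2}}}$.

Setting $a = 2$:
$$I = - \frac{15 \sqrt{2} \sqrt{\pi}}{128}.$$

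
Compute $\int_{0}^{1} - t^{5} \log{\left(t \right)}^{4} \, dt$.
$- \frac{1}{324}$

Begin with the known integral
$$J(a) = \int_{0}^{1} - t^{a} \, dt = - \frac{1}{a + 1}.$$

Differentiating under the integral sign brings down a factor of $\ln t$:
$$\frac{dJ}{da} = \int_{0}^{1} - t^{a} \log{\left(t \right)} \, dt = \frac{1}{\left(a + 1\right)^{2}}.$$

Repeating $4$ times in total — each differentiation brings down another $\ln t$ — gives
$$\frac{d^{4}J}{da^{4}} = \int_{0}^{1} - t^{a} \log{\left(t \right)}^{4} \, dt = - \frac{24}{\left(a + 1\right)^{5}},$$
and the integrand here is exactly the target integrand, so $I = - \frac{24}{\left(a + 1\right)^{5}}$.

Setting $a = 5$:
$$I = - \frac{1}{324}.$$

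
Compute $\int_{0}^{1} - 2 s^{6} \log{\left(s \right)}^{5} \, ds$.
$\frac{240}{117649}$

Begin with the known integral
$$J(a) = \int_{0}^{1} - 2 s^{a} \, ds = - \frac{2}{a + 1}.$$

Differentiating under the integral sign brings down a factor of $\ln s$:
$$\frac{dJ}{da} = \int_{0}^{1} - 2 s^{a} \log{\left(s \right)} \, ds = \frac{2}{\left(a + 1\right)^{2}}.$$

Repeating $5$ times in total — each differentiation brings down another $\ln s$ — gives
$$\frac{d^{5}J}{da^{5}} = \int_{0}^{1} - 2 s^{a} \log{\left(s \right)}^{5} \, ds = \frac{240}{\left(a + 1\right)^{6}},$$
and the integrand here is exactly the target integrand, so $I = \frac{240}{\left(a + 1\right)^{6}}$.

Setting $a = 6$:
$$I = \frac{240}{117649}.$$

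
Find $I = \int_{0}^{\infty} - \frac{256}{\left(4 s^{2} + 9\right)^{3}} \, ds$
$- \frac{8 \pi}{81}$

Recall the elementary integral
$$J(a) = \int_{0}^{\infty} - \frac{4}{a^{2} + s^{2}} \, ds = - \frac{2 \pi}{a}.$$

Differentiating under the integral sign with respect to $a$,
$$\frac{dJ}{da} = \int_{0}^{\infty} \frac{8 a}{\left(a^{2} + s^{2}\right)^{2}} \, ds = \frac{2 \pi}{a^{2}},$$
so $\int_{0}^{\infty} - \frac{4}{\left(a^{2} + s^{2}\right)^{2}} \, ds = - \frac{\pi}{a^{3}}$.

Repeating — each differentiation of $1/(s^2+a^2)^j$ produces $-2ja/(s^2+a^2)^{j+1}$ — and dividing through by $-2ja$ at each step yields, after $2$ differentiations in total,
$$\int_{0}^{\infty} - \frac{4}{\left(a^{2} + s^{2}\right)^{3}} \, ds = - \frac{3 \pi}{4 a^{5}}.$$

Setting $a = \frac{3}{2}$:
$$I = - \frac{8 \pi}{81}.$$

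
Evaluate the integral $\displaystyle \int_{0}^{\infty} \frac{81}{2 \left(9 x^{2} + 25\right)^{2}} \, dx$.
$\frac{27 \pi}{1000}$

Start from the standard arctangent integral
$$J(a) = \int_{0}^{\infty} \frac{1}{2 \left(a^{2} + x^{2}\right)} \, dx = \frac{\pi}{4 a}.$$

Differentiating under the integral sign with respect to $a$,
$$\frac{dJ}{da} = \int_{0}^{\infty} - \frac{a}{\left(a^{2} + x^{2}\right)^{2}} \, dx = - \frac{\pi}{4 a^{2}},$$
so $\int_{0}^{\infty} \frac{1}{2 \left(a^{2} + x^{2}\right)^{2}} \, dx = \frac{\pi}{8 a^{3}}$.

Setting $a = \frac{5}{3}$:
$$I = \frac{27 \pi}{1000}.$$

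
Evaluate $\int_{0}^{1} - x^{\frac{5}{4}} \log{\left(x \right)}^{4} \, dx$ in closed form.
$- \frac{8192}{19683}$

Start from the elementary integral
$$J(a) = \int_{0}^{1} - x^{a} \, dx = - \frac{1}{a + 1}.$$

Differentiating under the integral sign brings down a factor of $\ln x$:
$$\frac{dJ}{da} = \int_{0}^{1} - x^{a} \log{\left(x \right)} \, dx = \frac{1}{\left(a + 1\right)^{2}}.$$

Repeating $4$ times in total — each differentiation brings down another $\ln x$ — gives
$$\frac{d^{4}J}{da^{4}} = \int_{0}^{1} - x^{a} \log{\left(x \right)}^{4} \, dx = - \frac{24}{\left(a + 1\right)^{5}},$$
and the integrand here is exactly the target integrand, so $I = - \frac{24}{\left(a + 1\right)^{5}}$.

Setting $a = \frac{5}{4}$:
$$I = - \frac{8192}{19683}.$$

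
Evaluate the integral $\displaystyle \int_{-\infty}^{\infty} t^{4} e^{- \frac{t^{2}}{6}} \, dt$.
$27 \sqrt{6} \sqrt{\pi}$

Start from the elementary integral
$$J(a) = \int_{-\infty}^{\infty} e^{- a t^{2}} \, dt = \frac{\sqrt{\pi}}{\sqrt{a}}.$$

Differentiating under the integral sign brings down a factor of $(-t^2)$:
$$\frac{dJ}{da} = \int_{-\infty}^{\infty} - t^{2} e^{- a t^{2}} \, dt = - \frac{\sqrt{\pi}}{2 a^{\frac{3}{2}}}.$$

Repeating twice in total — each differentiation brings down another $(-t^2)$ — gives
$$\frac{d^{2}J}{da^{2}} = \int_{-\infty}^{\infty} t^{4} e^{- a t^{2}} \, dt = \frac{3 \sqrt{\pi}}{4 a^{\frac{5}{2}}},$$
and the integrand here is exactly the target integrand, so $I = \frac{3 \sqrt{\pi}}{4 a^{\frac{5}{2}}}$.

Setting $a = \frac{1}{6}$:
$$I = 27 \sqrt{6} \sqrt{\pi}.$$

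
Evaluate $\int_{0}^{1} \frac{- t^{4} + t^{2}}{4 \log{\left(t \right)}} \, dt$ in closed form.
$- \frac{\log{\left(5 \right)}}{4} + \frac{\log{\left(3 \right)}}{4}$

Consider the one-parameter family: let $I(a) = \int_{0}^{1} \frac{- t^{4} + t^{a}}{4 \log{\left(t \right)}} \, dt$.

Since $\dfrac{\partial}{\partial a}\,t^{a} = t^{a} \ln t$, the $\ln t$ in the denominator cancels and
$$\frac{dI}{da} = \int_{0}^{1} \frac{1}{4} t^{a} \, dt = \frac{1}{4} \left[\frac{t^{a+1}}{a+1}\right]_0^1 = \frac{1}{4 \left(a + 1\right)}.$$

Integrating with respect to $a$ gives $I(a) = \frac{\log{\left(a + 1 \right)}}{4} - \frac{\log{\left(5 \right)}}{4} + C$.

At $a = 4$ the integrand is identically $0$, so $I(4) = 0$. The closed form gives $0$, hence $C = 0$.

Setting $a = 2$:
$$I = - \frac{\log{\left(5 \right)}}{4} + \frac{\log{\left(3 \right)}}{4}.$$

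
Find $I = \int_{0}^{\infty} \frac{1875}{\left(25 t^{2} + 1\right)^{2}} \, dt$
$\frac{375 \pi}{4}$

Start from the standard arctangent integral
$$J(a) = \int_{0}^{\infty} \frac{3}{a^{2} + t^{2}} \, dt = \frac{3 \pi}{2 a}.$$

Differentiating under the integral sign with respect to $a$,
$$\frac{dJ}{da} = \int_{0}^{\infty} - \frac{6 a}{\left(a^{2} + t^{2}\right)^{2}} \, dt = - \frac{3 \pi}{2 a^{2}},$$
so $\int_{0}^{\infty} \frac{3}{\left(a^{2} + t^{2}\right)^{2}} \, dt = \frac{3 \pi}{4 a^{3}}$.

Setting $a = \frac{1}{5}$:
$$I = \frac{375 \pi}{4}.$$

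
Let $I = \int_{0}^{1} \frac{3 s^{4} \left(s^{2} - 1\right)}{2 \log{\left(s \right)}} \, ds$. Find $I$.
$\log{\left(\frac{7 \sqrt{35}}{25} \right)}$

Introduce a parameter $a$ in the exponent: let $I(a) = \int_{0}^{1} \frac{3 \left(- s^{4} + s^{a}\right)}{2 \log{\left(s \right)}} \, ds$.

Since $\dfrac{\partial}{\partial a}\,s^{a} = s^{a} \ln s$, the $\ln s$ in the denominator cancels and
$$\frac{dI}{da} = \int_{0}^{1} \frac{3}{2} s^{a} \, ds = \frac{3}{2} \left[\frac{s^{a+1}}{a+1}\right]_0^1 = \frac{3}{2 \left(a + 1\right)}.$$

Integrating with respect to $a$ gives $I(a) = \frac{3 \log{\left(a + 1 \right)}}{2} - \frac{3 \log{\left(5 \right)}}{2} + C$.

At $a = 4$ the integrand is identically $0$, so $I(4) = 0$. The closed form gives $0$, hence $C = 0$.

Setting $a = 6$:
$$I = \log{\left(\frac{7 \sqrt{35}}{25} \right)}.$$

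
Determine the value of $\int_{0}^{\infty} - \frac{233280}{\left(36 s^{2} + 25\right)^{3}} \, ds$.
$- \frac{1458 \pi}{625}$

Begin with the known result
$$J(a) = \int_{0}^{\infty} - \frac{5}{a^{2} + s^{2}} \, ds = - \frac{5 \pi}{2 a}.$$

Differentiating under the integral sign with respect to $a$,
$$\frac{dJ}{da} = \int_{0}^{\infty} \frac{10 a}{\left(a^{2} + s^{2}\right)^{2}} \, ds = \frac{5 \pi}{2 a^{2}},$$
so $\int_{0}^{\infty} - \frac{5}{\left(a^{2} + s^{2}\right)^{2}} \, ds = - \frac{5 \pi}{4 a^{3}}$.

Repeating — each differentiation of $1/(s^2+a^2)^j$ produces $-2ja/(s^2+a^2)^{j+1}$ — and dividing through by $-2ja$ at each step yields, after $2$ differentiations in total,
$$\int_{0}^{\infty} - \frac{5}{\left(a^{2} + s^{2}\right)^{3}} \, ds = - \frac{15 \pi}{16 a^{5}}.$$

Setting $a = \frac{5}{6}$:
$$I = - \frac{1458 \pi}{625}.$$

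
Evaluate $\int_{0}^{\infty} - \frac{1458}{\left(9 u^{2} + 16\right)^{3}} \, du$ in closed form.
$- \frac{729 \pi}{8192}$

Start from the standard arctangent integral
$$J(a) = \int_{0}^{\infty} - \frac{2}{a^{2} + u^{2}} \, du = - \frac{\pi}{a}.$$

Differentiating under the integral sign with respect to $a$,
$$\frac{dJ}{da} = \int_{0}^{\infty} \frac{4 a}{\left(a^{2} + u^{2}\right)^{2}} \, du = \frac{\pi}{a^{2}},$$
so $\int_{0}^{\infty} - \frac{2}{\left(a^{2} + u^{2}\right)^{2}} \, du = - \frac{\pi}{2 a^{3}}$.

Repeating — each differentiation of $1/(u^2+a^2)^j$ produces $-2ja/(u^2+a^2)^{j+1}$ — and dividing through by $-2ja$ at each step yields, after $2$ differentiations in total,
$$\int_{0}^{\infty} - \frac{2}{\left(a^{2} + u^{2}\right)^{3}} \, du = - \frac{3 \pi}{8 a^{5}}.$$

Setting $a = \frac{4}{3}$:
$$I = - \frac{729 \pi}{8192}.$$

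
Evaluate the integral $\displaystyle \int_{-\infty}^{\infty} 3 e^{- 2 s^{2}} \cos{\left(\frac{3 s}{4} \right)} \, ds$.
$\frac{3 \sqrt{2} \sqrt{\pi}}{2 e^{\frac{9}{128}}}$

Define $I(b) = \int_{-\infty}^{\infty} 3 e^{- 2 s^{2}} \cos{\left(b s \right)} \, ds$.

Differentiating under the integral sign,
$$I'(b) = \int_{-\infty}^{\infty} - 3 s e^{- 2 s^{2}} \sin{\left(b s \right)} \, ds.$$

Integrate $\int_{-\infty}^{\infty} s \sin(b s)\, e^{- 2 s^{2}}\, ds$ by parts with $u = \sin(b s)$ and $dv = s\, e^{- 2 s^{2}}\, ds$, giving $v = - \frac{e^{- 2 s^{2}}}{4}$. The boundary term vanishes and
$$\int_{-\infty}^{\infty} s \sin(b s)\, e^{- 2 s^{2}}\, ds = \frac{b}{4} \int_{-\infty}^{\infty} \cos(b s)\, e^{- 2 s^{2}}\, ds,$$
so $I'(b) = - \frac{b}{4}\, I(b)$.

This is a separable first-order ODE; solving with the initial condition $I(0) = \int_{-\infty}^{\infty} 3 e^{- 2 s^{2}}\,ds = \frac{3 \sqrt{2} \sqrt{\pi}}{2}$ gives
$$I(b) = \frac{3 \sqrt{2} \sqrt{\pi} e^{- \frac{b^{2}}{8}}}{2}.$$

Setting $b = \frac{3}{4}$:
$$I = \frac{3 \sqrt{2} \sqrt{\pi}}{2 e^{\frac{9}{128}}}.$$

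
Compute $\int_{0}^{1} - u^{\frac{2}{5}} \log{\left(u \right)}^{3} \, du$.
$\frac{3750}{2401}$

Start from the elementary integral
$$J(a) = \int_{0}^{1} - u^{a} \, du = - \frac{1}{a + 1}.$$

Differentiating under the integral sign brings down a factor of $\ln u$:
$$\frac{dJ}{da} = \int_{0}^{1} - u^{a} \log{\left(u \right)} \, du = \frac{1}{\left(a + 1\right)^{2}}.$$

Repeating $3$ times in total — each differentiation brings down another $\ln u$ — gives
$$\frac{d^{3}J}{da^{3}} = \int_{0}^{1} - u^{a} \log{\left(u \right)}^{3} \, du = \frac{6}{\left(a + 1\right)^{4}},$$
and the integrand here is exactly the target integrand, so $I = \frac{6}{\left(a + 1\right)^{4}}$.

Setting $a = \frac{2}{5}$:
$$I = \frac{3750}{2401}.$$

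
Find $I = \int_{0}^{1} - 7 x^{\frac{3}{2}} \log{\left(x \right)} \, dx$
$\frac{28}{25}$

Start from the elementary integral
$$J(a) = \int_{0}^{1} - 7 x^{a} \, dx = - \frac{7}{a + 1}.$$

Differentiating under the integral sign brings down a factor of $\ln x$:
$$\frac{dJ}{da} = \int_{0}^{1} - 7 x^{a} \log{\left(x \right)} \, dx = \frac{7}{\left(a + 1\right)^{2}}.$$

The integral on the left is $I$, so $I = \frac{7}{\left(a + 1\right)^{2}}$.

Setting $a = \frac{3}{2}$:
$$I = \frac{28}{25}.$$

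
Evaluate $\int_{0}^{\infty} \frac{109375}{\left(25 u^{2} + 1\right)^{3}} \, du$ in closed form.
$\frac{65625 \pi}{16}$

Recall the elementary integral
$$J(a) = \int_{0}^{\infty} \frac{7}{a^{2} + u^{2}} \, du = \frac{7 \pi}{2 a}.$$

Differentiating under the integral sign with respect to $a$,
$$\frac{dJ}{da} = \int_{0}^{\infty} - \frac{14 a}{\left(a^{2} + u^{2}\right)^{2}} \, du = - \frac{7 \pi}{2 a^{2}},$$
so $\int_{0}^{\infty} \frac{7}{\left(a^{2} + u^{2}\right)^{2}} \, du = \frac{7 \pi}{4 a^{3}}$.

Repeating — each differentiation of $1/(u^2+a^2)^j$ produces $-2ja/(u^2+a^2)^{j+1}$ — and dividing through by $-2ja$ at each step yields, after $2$ differentiations in total,
$$\int_{0}^{\infty} \frac{7}{\left(a^{2} + u^{2}\right)^{3}} \, du = \frac{21 \pi}{16 a^{5}}.$$

Setting $a = \frac{1}{5}$:
$$I = \frac{65625 \pi}{16}.$$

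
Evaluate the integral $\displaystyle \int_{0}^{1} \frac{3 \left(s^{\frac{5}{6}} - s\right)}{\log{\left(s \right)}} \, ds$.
$\log{\left(\frac{1331}{1728} \right)}$

Consider the one-parameter family: let $I(a) = \int_{0}^{1} \frac{3 \left(- s + s^{a}\right)}{\log{\left(s \right)}} \, ds$.

Since $\dfrac{\partial}{\partial a}\,s^{a} = s^{a} \ln s$, the $\ln s$ in the denominator cancels and
$$\frac{dI}{da} = \int_{0}^{1} 3 s^{a} \, ds = 3 \left[\frac{s^{a+1}}{a+1}\right]_0^1 = \frac{3}{a + 1}.$$

Integrating with respect to $a$ gives $I(a) = \log{\left(\frac{\left(a + 1\right)^{3}}{8} \right)} + C$.

At $a = 1$ the integrand is identically $0$, so $I(1) = 0$. The closed form gives $0$, hence $C = 0$.

Setting $a = \frac{5}{6}$:
$$I = \log{\left(\frac{1331}{1728} \right)}.$$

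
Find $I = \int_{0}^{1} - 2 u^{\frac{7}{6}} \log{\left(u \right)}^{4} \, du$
$- \frac{373248}{371293}$

Start from the elementary integral
$$J(a) = \int_{0}^{1} - 2 u^{a} \, du = - \frac{2}{a + 1}.$$

Differentiating under the integral sign brings down a factor of $\ln u$:
$$\frac{dJ}{da} = \int_{0}^{1} - 2 u^{a} \log{\left(u \right)} \, du = \frac{2}{\left(a + 1\right)^{2}}.$$

Repeating $4$ times in total — each differentiation brings down another $\ln u$ — gives
$$\frac{d^{4}J}{da^{4}} = \int_{0}^{1} - 2 u^{a} \log{\left(u \right)}^{4} \, du = - \frac{48}{\left(a + 1\right)^{5}},$$
and the integrand here is exactly the target integrand, so $I = - \frac{48}{\left(a + 1\right)^{5}}$.

Setting $a = \frac{7}{6}$:
$$I = - \frac{373248}{371293}.$$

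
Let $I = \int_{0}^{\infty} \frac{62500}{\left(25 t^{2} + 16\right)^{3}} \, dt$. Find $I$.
$\frac{9375 \pi}{4096}$

Begin with the known result
$$J(a) = \int_{0}^{\infty} \frac{4}{a^{2} + t^{2}} \, dt = \frac{2 \pi}{a}.$$

Differentiating under the integral sign with respect to $a$,
$$\frac{dJ}{da} = \int_{0}^{\infty} - \frac{8 a}{\left(a^{2} + t^{2}\right)^{2}} \, dt = - \frac{2 \pi}{a^{2}},$$
so $\int_{0}^{\infty} \frac{4}{\left(a^{2} + t^{2}\right)^{2}} \, dt = \frac{\pi}{a^{3}}$.

Repeating — each differentiation of $1/(t^2+a^2)^j$ produces $-2ja/(t^2+a^2)^{j+1}$ — and dividing through by $-2ja$ at each step yields, after $2$ differentiations in total,
$$\int_{0}^{\infty} \frac{4}{\left(a^{2} + t^{2}\right)^{3}} \, dt = \frac{3 \pi}{4 a^{5}}.$$

Setting $a = \frac{4}{5}$:
$$I = \frac{9375 \pi}{4096}.$$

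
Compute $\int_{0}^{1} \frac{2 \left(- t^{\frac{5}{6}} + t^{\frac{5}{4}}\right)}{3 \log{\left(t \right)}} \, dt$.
$\log{\left(\frac{9 \sqrt[3]{22}}{22} \right)}$

Replace the exponent $\frac{5}{6}$ by a parameter $a$: let $I(a) = \int_{0}^{1} \frac{2 \left(t^{\frac{5}{4}} - t^{a}\right)}{3 \log{\left(t \right)}} \, dt$.

Since $\dfrac{\partial}{\partial a}\,t^{a} = t^{a} \ln t$, the $\ln t$ in the denominator cancels and
$$\frac{dI}{da} = \int_{0}^{1} - \frac{2}{3} t^{a} \, dt = - \frac{2}{3} \left[\frac{t^{a+1}}{a+1}\right]_0^1 = - \frac{2}{3 a + 3}.$$

Integrating with respect to $a$ gives $I(a) = - \frac{2 \log{\left(a + 1 \right)}}{3} - \frac{4 \log{\left(2 \right)}}{3} + \frac{4 \log{\left(3 \right)}}{3} + C$.

At $a = \frac{5}{4}$ the integrand is identically $0$, so $I(\frac{5}{4}) = 0$. The closed form gives $0$, hence $C = 0$.

Setting $a = \frac{5}{6}$:
$$I = \log{\left(\frac{9 \sqrt[3]{22}}{22} \right)}.$$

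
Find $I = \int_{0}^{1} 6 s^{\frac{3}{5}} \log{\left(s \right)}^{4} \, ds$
$\frac{28125}{2048}$

Start from the elementary integral
$$J(a) = \int_{0}^{1} 6 s^{a} \, ds = \frac{6}{a + 1}.$$

Differentiating under the integral sign brings down a factor of $\ln s$:
$$\frac{dJ}{da} = \int_{0}^{1} 6 s^{a} \log{\left(s \right)} \, ds = - \frac{6}{\left(a + 1\right)^{2}}.$$

Repeating $4$ times in total — each differentiation brings down another $\ln s$ — gives
$$\frac{d^{4}J}{da^{4}} = \int_{0}^{1} 6 s^{a} \log{\left(s \right)}^{4} \, ds = \frac{144}{\left(a + 1\right)^{5}},$$
and the integrand here is exactly the target integrand, so $I = \frac{144}{\left(a + 1\right)^{5}}$.

Setting $a = \frac{3}{5}$:
$$I = \frac{28125}{2048}.$$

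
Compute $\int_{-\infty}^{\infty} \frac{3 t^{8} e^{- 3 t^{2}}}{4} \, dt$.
$\frac{35 \sqrt{3} \sqrt{\pi}}{1728}$

Start from the elementary integral
$$J(a) = \int_{-\infty}^{\infty} \frac{3 e^{- a t^{2}}}{4} \, dt = \frac{3 \sqrt{\pi}}{4 \sqrt{a}}.$$

Differentiating under the integral sign brings down a factor of $(-t^2)$:
$$\frac{dJ}{da} = \int_{-\infty}^{\infty} - \frac{3 t^{2} e^{- a t^{2}}}{4} \, dt = - \frac{3 \sqrt{\pi}}{8 a^{\frac{3}{2}}}.$$

Repeating $4$ times in total — each differentiation brings down another $(-t^2)$ — gives
$$\frac{d^{4}J}{da^{4}} = \int_{-\infty}^{\infty} \frac{3 t^{8} e^{- a t^{2}}}{4} \, dt = \frac{315 \sqrt{\pi}}{64 a^{\frac{9}{2}}},$$
and the integrand here is exactly the target integrand, so $I = \frac{315 \sqrt{\pi}}{64 a^{\frac{9}{2}}}$.

Setting $a = 3$:
$$I = \frac{35 \sqrt{3} \sqrt{\pi}}{1728}.$$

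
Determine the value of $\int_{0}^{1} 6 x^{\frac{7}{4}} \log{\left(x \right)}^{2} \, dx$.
$\frac{768}{1331}$

Consider the simpler parametrised integral
$$J(a) = \int_{0}^{1} 6 x^{a} \, dx = \frac{6}{a + 1}.$$

Differentiating under the integral sign brings down a factor of $\ln x$:
$$\frac{dJ}{da} = \int_{0}^{1} 6 x^{a} \log{\left(x \right)} \, dx = - \frac{6}{\left(a + 1\right)^{2}}.$$

Repeating twice in total — each differentiation brings down another $\ln x$ — gives
$$\frac{d^{2}J}{da^{2}} = \int_{0}^{1} 6 x^{a} \log{\left(x \right)}^{2} \, dx = \frac{12}{\left(a + 1\right)^{3}},$$
and the integrand here is exactly the target integrand, so $I = \frac{12}{\left(a + 1\right)^{3}}$.

Setting $a = \frac{7}{4}$:
$$I = \frac{768}{1331}.$$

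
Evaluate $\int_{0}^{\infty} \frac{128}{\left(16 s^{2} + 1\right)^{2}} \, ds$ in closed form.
$8 \pi$

Start from the standard arctangent integral
$$J(a) = \int_{0}^{\infty} \frac{1}{2 \left(a^{2} + s^{2}\right)} \, ds = \frac{\pi}{4 a}.$$

Differentiating under the integral sign with respect to $a$,
$$\frac{dJ}{da} = \int_{0}^{\infty} - \frac{a}{\left(a^{2} + s^{2}\right)^{2}} \, ds = - \frac{\pi}{4 a^{2}},$$
so $\int_{0}^{\infty} \frac{1}{2 \left(a^{2} + s^{2}\right)^{2}} \, ds = \frac{\pi}{8 a^{3}}$.

Setting $a = \frac{1}{4}$:
$$I = 8 \pi.$$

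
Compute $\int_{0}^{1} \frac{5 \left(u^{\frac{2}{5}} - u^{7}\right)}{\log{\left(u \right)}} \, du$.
$\log{\left(\frac{16807}{102400000} \right)}$

Consider the one-parameter family: let $I(a) = \int_{0}^{1} \frac{5 \left(- u^{7} + u^{a}\right)}{\log{\left(u \right)}} \, du$.

Since $\dfrac{\partial}{\partial a}\,u^{a} = u^{a} \ln u$, the $\ln u$ in the denominator cancels and
$$\frac{dI}{da} = \int_{0}^{1} 5 u^{a} \, du = 5 \left[\frac{u^{a+1}}{a+1}\right]_0^1 = \frac{5}{a + 1}.$$

Integrating with respect to $a$ gives $I(a) = \log{\left(\frac{\left(a + 1\right)^{5}}{32768} \right)} + C$.

At $a = 7$ the integrand is identically $0$, so $I(7) = 0$. The closed form gives $0$, hence $C = 0$.

Setting $a = \frac{2}{5}$:
$$I = \log{\left(\frac{16807}{102400000} \right)}.$$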